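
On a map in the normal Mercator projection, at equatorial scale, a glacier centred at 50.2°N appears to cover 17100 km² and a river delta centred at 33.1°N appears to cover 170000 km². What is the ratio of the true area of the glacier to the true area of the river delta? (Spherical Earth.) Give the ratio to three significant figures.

0.0587

Mercator's areal exaggeration is sec²φ; hence true area = (apparent area) · cos²φ.
True area of glacier: 17100 × cos²(50.2°) = 17100 × 0.4097 = 7007 km².
True area of river delta: 170000 × cos²(33.1°) = 170000 × 0.7018 = 119300 km².
Ratio = 7007 / 119300 ≈ 0.0587.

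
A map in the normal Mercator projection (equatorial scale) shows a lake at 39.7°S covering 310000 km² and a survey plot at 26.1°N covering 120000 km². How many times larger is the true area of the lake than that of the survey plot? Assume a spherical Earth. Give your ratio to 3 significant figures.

On Mercator the areal scale is sec²φ, so true area = apparent × cos²φ.
True area of lake: 310000 × cos²(39.7°) = 310000 × 0.5920 = 183500 km².
True area of survey plot: 120000 × cos²(26.1°) = 120000 × 0.8065 = 96770 km².
Ratio = 183500 / 96770 ≈ 1.90.

1.90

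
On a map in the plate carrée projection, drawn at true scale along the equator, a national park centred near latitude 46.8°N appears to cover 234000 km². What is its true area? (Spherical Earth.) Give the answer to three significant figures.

For the equirectangular projection with φ₀ = 0 (plate carrée), h = 1 along meridians and k = sec φ along parallels.
Areal scale = h·k = 1 × sec φ; at 46.8°, h = 1.000, k = 1.461, so h·k = 1.461.
True area = apparent / (areal scale) = 234000 / 1.461 ≈ 160000 km².

160000 km²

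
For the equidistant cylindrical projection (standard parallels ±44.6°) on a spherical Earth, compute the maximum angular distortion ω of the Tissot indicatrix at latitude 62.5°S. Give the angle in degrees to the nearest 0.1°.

24.6°

In the equirectangular projection with standard parallel φ₀ = 44.6° (x = Rλ cos φ₀, y = Rφ), meridians are true-scale (h = 1) and the parallel scale is k = cos φ₀ / cos φ.
At 62.5°: h = 1.000, k = 1.542; principal scales a = 1.542, b = 1.000.
sin(ω/2) = (a − b)/(a + b) = 0.5420/2.542 = 0.2132, so ω = 2 arcsin(0.2132) ≈ 24.6°.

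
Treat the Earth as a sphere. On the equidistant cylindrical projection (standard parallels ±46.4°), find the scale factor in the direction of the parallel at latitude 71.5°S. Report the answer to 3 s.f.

2.17

In the equirectangular projection with standard parallel φ₀ = 46.4° (x = Rλ cos φ₀, y = Rφ), meridians are true-scale (h = 1) and the parallel scale is k = cos φ₀ / cos φ.
k = cos 46.4° / cos 71.5° = 0.6896/0.3173 = 2.173.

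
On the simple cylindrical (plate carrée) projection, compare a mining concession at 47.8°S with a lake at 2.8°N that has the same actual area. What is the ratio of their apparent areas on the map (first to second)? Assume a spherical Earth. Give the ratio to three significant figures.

For the equirectangular projection with φ₀ = 0 (plate carrée), h = 1 along meridians and k = sec φ along parallels.
Areal scale at 47.8°: h·k = 1.000 × 1.489 = 1.489.
Areal scale at 2.8°: h·k = 1.000 × 1.001 = 1.001.
Ratio = 1.489/1.001 ≈ 1.49.

1.49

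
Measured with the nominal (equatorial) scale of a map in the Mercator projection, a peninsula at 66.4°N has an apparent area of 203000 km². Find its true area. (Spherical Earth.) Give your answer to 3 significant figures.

For Mercator, h = k = sec φ (a conformal cylindrical projection has a single point scale, 1/cos φ).
Areal scale = k² = sec²φ = 1/cos²(66.4°) = 1/0.4003² = 6.239.
True area = apparent / (areal scale) = 203000 / 6.239 ≈ 32500 km².

32500 km²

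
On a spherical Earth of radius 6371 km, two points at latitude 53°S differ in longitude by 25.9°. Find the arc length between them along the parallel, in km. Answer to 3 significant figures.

1730 km

Arc length along a parallel = R cos φ · Δλ (with Δλ in radians).
= 6371 × cos 53° × (25.9° × π/180) = 6371 × 0.6018 × 0.4520 ≈ 1730 km.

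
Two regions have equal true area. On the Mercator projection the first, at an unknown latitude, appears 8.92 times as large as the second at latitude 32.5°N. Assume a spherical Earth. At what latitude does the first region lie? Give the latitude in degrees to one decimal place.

73.6°

For equal true areas on Mercator, apparent areas scale as sec²φ, so the ratio is cos²φ₂ / cos²φ₁.
cos²φ₂ / cos²φ₁ = 8.92  ⇒  cos φ₁ = cos 32.5° / √8.92 = 0.8434/2.987 = 0.2824.
φ₁ = arccos(0.2824) ≈ 73.6°.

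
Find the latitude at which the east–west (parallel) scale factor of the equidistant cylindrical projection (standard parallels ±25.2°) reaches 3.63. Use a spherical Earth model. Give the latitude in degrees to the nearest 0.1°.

75.6°

With standard parallel φ₀ = 25.2°, the equirectangular projection gives x = Rλ cos φ₀, y = Rφ, so h = 1 and k = cos 25.2° / cos φ.
k = cos φ₀ / cos φ = 3.63  ⇒  cos φ = cos 25.2° / 3.63 = 0.2493.
φ = arccos(0.2493) ≈ 75.6°.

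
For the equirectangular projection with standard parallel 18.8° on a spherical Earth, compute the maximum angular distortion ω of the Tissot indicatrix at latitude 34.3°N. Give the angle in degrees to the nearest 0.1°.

The equidistant cylindrical projection with φ₀ = 18.8° has h = 1 (meridians true) and k = cos φ₀ / cos φ along parallels.
At 34.3°: h = 1.000, k = 1.146; principal scales a = 1.146, b = 1.000.
sin(ω/2) = (a − b)/(a + b) = 0.1459/2.146 = 0.06800, so ω = 2 arcsin(0.06800) ≈ 7.8°.

7.8°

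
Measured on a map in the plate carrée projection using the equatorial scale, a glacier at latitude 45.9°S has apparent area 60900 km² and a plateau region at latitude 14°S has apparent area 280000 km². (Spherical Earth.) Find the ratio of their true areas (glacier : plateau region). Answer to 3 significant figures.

0.156

Plate carrée has h = 1 and k = sec φ, giving areal scale sec φ; true area = (apparent area) · cos φ.
True area of glacier: 60900 × cos(45.9°) = 60900 × 0.6959 = 42380 km².
True area of plateau region: 280000 × cos(14°) = 280000 × 0.9703 = 271700 km².
Ratio = 42380 / 271700 ≈ 0.156.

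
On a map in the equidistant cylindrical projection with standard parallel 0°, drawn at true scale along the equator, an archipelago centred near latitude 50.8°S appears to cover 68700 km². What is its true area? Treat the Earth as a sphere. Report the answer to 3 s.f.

43400 km²

Plate carrée maps x = Rλ, y = Rφ. The meridian scale is h = 1 and the parallel scale is k = 1/cos φ = sec φ.
Areal scale = h·k = 1 × sec φ; at 50.8°, h = 1.000, k = 1.582, so h·k = 1.582.
True area = apparent / (areal scale) = 68700 / 1.582 ≈ 43400 km².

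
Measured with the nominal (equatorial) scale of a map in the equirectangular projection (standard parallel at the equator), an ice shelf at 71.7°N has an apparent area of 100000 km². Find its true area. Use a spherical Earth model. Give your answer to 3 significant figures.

31400 km²

For the equirectangular projection with φ₀ = 0 (plate carrée), h = 1 along meridians and k = sec φ along parallels.
Areal scale = h·k = 1 × sec φ; at 71.7°, h = 1.000, k = 3.185, so h·k = 3.185.
True area = apparent / (areal scale) = 100000 / 3.185 ≈ 31400 km².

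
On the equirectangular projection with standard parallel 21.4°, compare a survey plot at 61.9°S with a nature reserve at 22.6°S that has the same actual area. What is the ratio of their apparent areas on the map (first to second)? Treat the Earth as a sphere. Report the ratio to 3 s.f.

In the equirectangular projection with standard parallel φ₀ = 21.4° (x = Rλ cos φ₀, y = Rφ), meridians are true-scale (h = 1) and the parallel scale is k = cos φ₀ / cos φ.
Areal scale at 61.9°: h·k = 1.000 × 1.977 = 1.977.
Areal scale at 22.6°: h·k = 1.000 × 1.008 = 1.008.
Ratio = 1.977/1.008 ≈ 1.96.

1.96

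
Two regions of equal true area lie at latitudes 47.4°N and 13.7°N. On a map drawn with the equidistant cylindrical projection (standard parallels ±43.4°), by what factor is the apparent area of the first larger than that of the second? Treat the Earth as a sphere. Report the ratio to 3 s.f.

The equidistant cylindrical projection with φ₀ = 43.4° has h = 1 (meridians true) and k = cos φ₀ / cos φ along parallels.
Areal scale at 47.4°: h·k = 1.000 × 1.073 = 1.073.
Areal scale at 13.7°: h·k = 1.000 × 0.7479 = 0.7479.
Ratio = 1.073/0.7479 ≈ 1.44.

1.44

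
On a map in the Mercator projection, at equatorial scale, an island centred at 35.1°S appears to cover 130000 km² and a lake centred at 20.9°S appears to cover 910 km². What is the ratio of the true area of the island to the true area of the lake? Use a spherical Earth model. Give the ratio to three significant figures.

On Mercator the areal scale is sec²φ, so true area = apparent × cos²φ.
True area of island: 130000 × cos²(35.1°) = 130000 × 0.6694 = 87020 km².
True area of lake: 910 × cos²(20.9°) = 910 × 0.8727 = 794.2 km².
Ratio = 87020 / 794.2 ≈ 110.

110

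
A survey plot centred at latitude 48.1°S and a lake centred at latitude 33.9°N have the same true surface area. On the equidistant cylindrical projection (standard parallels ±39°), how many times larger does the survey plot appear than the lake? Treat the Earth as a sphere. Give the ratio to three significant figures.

The equidistant cylindrical projection with φ₀ = 39° has h = 1 (meridians true) and k = cos φ₀ / cos φ along parallels.
Areal scale at 48.1°: h·k = 1.000 × 1.164 = 1.164.
Areal scale at 33.9°: h·k = 1.000 × 0.9363 = 0.9363.
Ratio = 1.164/0.9363 ≈ 1.24.

1.24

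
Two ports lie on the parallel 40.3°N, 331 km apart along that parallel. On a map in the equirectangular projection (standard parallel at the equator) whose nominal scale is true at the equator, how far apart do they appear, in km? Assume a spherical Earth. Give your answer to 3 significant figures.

434 km

Plate carrée maps x = Rλ, y = Rφ. The meridian scale is h = 1 and the parallel scale is k = 1/cos φ = sec φ.
Along the parallel, k = sec 40.3° = 1/0.7627 = 1.311.
Map distance = 331 × 1.311 ≈ 434 km.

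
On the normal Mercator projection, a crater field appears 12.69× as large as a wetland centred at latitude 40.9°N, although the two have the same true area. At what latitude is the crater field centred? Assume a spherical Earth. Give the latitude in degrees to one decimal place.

77.7°

For equal true areas on Mercator, apparent areas scale as sec²φ, so the ratio is cos²φ₂ / cos²φ₁.
cos²φ₂ / cos²φ₁ = 12.69  ⇒  cos φ₁ = cos 40.9° / √12.69 = 0.7559/3.562 = 0.2122.
φ₁ = arccos(0.2122) ≈ 77.7°.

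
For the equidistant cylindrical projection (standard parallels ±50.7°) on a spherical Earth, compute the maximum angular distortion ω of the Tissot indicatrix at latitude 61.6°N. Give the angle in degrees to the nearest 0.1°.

16.4°

The equidistant cylindrical projection with φ₀ = 50.7° has h = 1 (meridians true) and k = cos φ₀ / cos φ along parallels.
At 61.6°: h = 1.000, k = 1.332; principal scales a = 1.332, b = 1.000.
sin(ω/2) = (a − b)/(a + b) = 0.3317/2.332 = 0.1423, so ω = 2 arcsin(0.1423) ≈ 16.4°.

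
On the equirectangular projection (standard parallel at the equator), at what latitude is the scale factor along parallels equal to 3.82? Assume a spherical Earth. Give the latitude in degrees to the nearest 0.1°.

Plate carrée: h = 1, k = sec φ along parallels.
sec φ = 3.82  ⇒  cos φ = 0.2618  ⇒  φ ≈ 74.8°.

74.8°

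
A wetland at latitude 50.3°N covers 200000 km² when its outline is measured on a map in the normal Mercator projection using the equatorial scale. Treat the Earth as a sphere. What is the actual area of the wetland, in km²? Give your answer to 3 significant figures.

Mercator is conformal, so the point scale is isotropic: h = k = sec φ = 1/cos φ.
Areal scale = k² = sec²φ = 1/cos²(50.3°) = 1/0.6388² = 2.451.
True area = apparent / (areal scale) = 200000 / 2.451 ≈ 81600 km².

81600 km²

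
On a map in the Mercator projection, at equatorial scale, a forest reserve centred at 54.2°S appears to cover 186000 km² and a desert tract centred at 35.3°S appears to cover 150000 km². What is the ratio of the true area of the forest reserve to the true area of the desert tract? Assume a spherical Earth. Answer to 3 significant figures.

On Mercator the areal scale is sec²φ, so true area = apparent × cos²φ.
True area of forest reserve: 186000 × cos²(54.2°) = 186000 × 0.3422 = 63640 km².
True area of desert tract: 150000 × cos²(35.3°) = 150000 × 0.6661 = 99910 km².
Ratio = 63640 / 99910 ≈ 0.637.

0.637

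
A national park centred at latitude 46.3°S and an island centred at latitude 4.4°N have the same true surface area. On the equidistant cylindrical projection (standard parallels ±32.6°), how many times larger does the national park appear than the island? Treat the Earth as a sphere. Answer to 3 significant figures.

In the equirectangular projection with standard parallel φ₀ = 32.6° (x = Rλ cos φ₀, y = Rφ), meridians are true-scale (h = 1) and the parallel scale is k = cos φ₀ / cos φ.
Areal scale at 46.3°: h·k = 1.000 × 1.219 = 1.219.
Areal scale at 4.4°: h·k = 1.000 × 0.8449 = 0.8449.
Ratio = 1.219/0.8449 ≈ 1.44.

1.44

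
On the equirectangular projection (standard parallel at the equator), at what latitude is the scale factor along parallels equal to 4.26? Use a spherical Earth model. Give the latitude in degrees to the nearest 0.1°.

76.4°

Plate carrée: h = 1, k = sec φ along parallels.
sec φ = 4.26  ⇒  cos φ = 0.2347  ⇒  φ ≈ 76.4°.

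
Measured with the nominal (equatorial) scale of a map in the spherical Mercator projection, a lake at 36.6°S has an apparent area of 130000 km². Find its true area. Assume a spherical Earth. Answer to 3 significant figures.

83800 km²

For Mercator, h = k = sec φ (a conformal cylindrical projection has a single point scale, 1/cos φ).
Areal scale = k² = sec²φ = 1/cos²(36.6°) = 1/0.8028² = 1.552.
True area = apparent / (areal scale) = 130000 / 1.552 ≈ 83800 km².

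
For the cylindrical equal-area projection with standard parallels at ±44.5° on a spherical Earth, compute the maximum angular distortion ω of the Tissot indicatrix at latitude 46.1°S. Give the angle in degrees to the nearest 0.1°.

For cylindrical equal-area with standard parallel φ₀, h = cos φ / cos φ₀ and k = cos φ₀ / cos φ, so h·k = 1.
At 46.1°: h = 0.9722, k = 1.029; principal scales a = 1.029, b = 0.9722.
sin(ω/2) = (a − b)/(a + b) = 0.05645/2.001 = 0.02822, so ω = 2 arcsin(0.02822) ≈ 3.2°.

3.2°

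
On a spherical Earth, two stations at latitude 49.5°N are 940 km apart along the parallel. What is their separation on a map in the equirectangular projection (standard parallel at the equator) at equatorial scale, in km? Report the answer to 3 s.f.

For the equirectangular projection with φ₀ = 0 (plate carrée), h = 1 along meridians and k = sec φ along parallels.
Along the parallel, k = sec 49.5° = 1/0.6494 = 1.540.
Map distance = 940 × 1.540 ≈ 1450 km.

1450 km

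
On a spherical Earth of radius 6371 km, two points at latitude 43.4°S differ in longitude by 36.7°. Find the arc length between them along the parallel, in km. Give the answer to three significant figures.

2970 km

Arc length along a parallel = R cos φ · Δλ (with Δλ in radians).
= 6371 × cos 43.4° × (36.7° × π/180) = 6371 × 0.7266 × 0.6405 ≈ 2970 km.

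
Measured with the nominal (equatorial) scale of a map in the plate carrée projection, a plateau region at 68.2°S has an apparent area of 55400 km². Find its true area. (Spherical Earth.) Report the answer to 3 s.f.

For the equirectangular projection with φ₀ = 0 (plate carrée), h = 1 along meridians and k = sec φ along parallels.
Areal scale = h·k = 1 × sec φ; at 68.2°, h = 1.000, k = 2.693, so h·k = 2.693.
True area = apparent / (areal scale) = 55400 / 2.693 ≈ 20600 km².

20600 km²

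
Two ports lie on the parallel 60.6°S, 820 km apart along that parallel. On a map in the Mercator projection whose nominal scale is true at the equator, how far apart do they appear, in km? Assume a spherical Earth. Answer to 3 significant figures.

For Mercator, h = k = sec φ (a conformal cylindrical projection has a single point scale, 1/cos φ).
Along the parallel, k = sec 60.6° = 1/0.4909 = 2.037.
Map distance = 820 × 2.037 ≈ 1670 km.

1670 km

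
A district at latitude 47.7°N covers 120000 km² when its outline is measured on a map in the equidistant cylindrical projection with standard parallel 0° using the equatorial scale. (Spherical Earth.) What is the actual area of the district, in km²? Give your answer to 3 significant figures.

For the equirectangular projection with φ₀ = 0 (plate carrée), h = 1 along meridians and k = sec φ along parallels.
Areal scale = h·k = 1 × sec φ; at 47.7°, h = 1.000, k = 1.486, so h·k = 1.486.
True area = apparent / (areal scale) = 120000 / 1.486 ≈ 80800 km².

80800 km²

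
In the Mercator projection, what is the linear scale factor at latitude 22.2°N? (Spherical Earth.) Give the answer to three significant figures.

1.08

Mercator is conformal, so the point scale is isotropic: h = k = sec φ = 1/cos φ.
k = 1/cos 22.2° = 1/0.9259 = 1.080.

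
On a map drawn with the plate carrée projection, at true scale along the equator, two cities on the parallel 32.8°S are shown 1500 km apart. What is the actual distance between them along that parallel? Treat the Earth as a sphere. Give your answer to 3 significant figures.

1260 km

In the plate carrée (x = Rλ, y = Rφ), meridians are true-scale (h = 1) and parallels are stretched by k = sec φ.
Along the parallel at 32.8°, map distances are exaggerated by k = sec 32.8° = 1.190.
True distance = 1500 / 1.190 = 1500 × cos 32.8° ≈ 1260 km.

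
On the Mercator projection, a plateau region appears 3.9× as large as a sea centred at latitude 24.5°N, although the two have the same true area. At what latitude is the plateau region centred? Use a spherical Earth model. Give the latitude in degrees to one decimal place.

On Mercator, (apparent₁)/(apparent₂) = sec²φ₁ / sec²φ₂ when true areas are equal.
cos²φ₂ / cos²φ₁ = 3.9  ⇒  cos φ₁ = cos 24.5° / √3.9 = 0.9100/1.975 = 0.4608.
φ₁ = arccos(0.4608) ≈ 62.6°.

62.6°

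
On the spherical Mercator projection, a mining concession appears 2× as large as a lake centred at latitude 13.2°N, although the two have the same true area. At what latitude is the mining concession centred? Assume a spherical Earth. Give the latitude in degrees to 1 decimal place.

46.5°

Mercator areal scale is sec²φ, so apparent-area ratio = sec²φ₁ / sec²φ₂ = cos²φ₂ / cos²φ₁.
cos²φ₂ / cos²φ₁ = 2  ⇒  cos φ₁ = cos 13.2° / √2 = 0.9736/1.414 = 0.6884.
φ₁ = arccos(0.6884) ≈ 46.5°.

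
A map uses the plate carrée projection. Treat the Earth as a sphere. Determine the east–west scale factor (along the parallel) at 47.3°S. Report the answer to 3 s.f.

For the equirectangular projection with φ₀ = 0 (plate carrée), h = 1 along meridians and k = sec φ along parallels.
k = 1/cos 47.3° = 1/0.6782 = 1.475.

1.47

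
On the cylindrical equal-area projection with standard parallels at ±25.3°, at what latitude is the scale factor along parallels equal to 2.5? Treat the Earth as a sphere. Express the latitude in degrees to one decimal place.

68.8°

For cylindrical equal-area with standard parallel φ₀, h = cos φ / cos φ₀ and k = cos φ₀ / cos φ, so h·k = 1.
k = cos φ₀ / cos φ = 2.5  ⇒  cos φ = cos 25.3° / 2.5 = 0.3616.
φ = arccos(0.3616) ≈ 68.8°.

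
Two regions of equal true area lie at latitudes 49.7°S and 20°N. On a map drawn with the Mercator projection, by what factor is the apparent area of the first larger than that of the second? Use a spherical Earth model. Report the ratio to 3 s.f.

Mercator areal scale is sec²φ.
At 49.7°: sec²(49.7°) = 1/0.6468² = 2.390.
At 20°: sec²(20°) = 1/0.9397² = 1.132.
Ratio = 2.390/1.132 = cos²(20°)/cos²(49.7°) ≈ 2.11.

2.11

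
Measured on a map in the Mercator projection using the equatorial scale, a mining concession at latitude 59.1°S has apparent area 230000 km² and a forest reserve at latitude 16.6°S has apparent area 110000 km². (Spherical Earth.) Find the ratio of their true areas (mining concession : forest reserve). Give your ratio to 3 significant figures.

0.600

Mercator's areal exaggeration is sec²φ; hence true area = (apparent area) · cos²φ.
True area of mining concession: 230000 × cos²(59.1°) = 230000 × 0.2637 = 60660 km².
True area of forest reserve: 110000 × cos²(16.6°) = 110000 × 0.9184 = 101000 km².
Ratio = 60660 / 101000 ≈ 0.600.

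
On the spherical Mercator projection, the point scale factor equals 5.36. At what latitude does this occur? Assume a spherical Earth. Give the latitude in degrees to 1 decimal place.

Mercator scale is k = sec φ = 1/cos φ.
1/cos φ = 5.36  ⇒  cos φ = 0.1866  ⇒  φ = arccos(0.1866) ≈ 79.2°.

79.2°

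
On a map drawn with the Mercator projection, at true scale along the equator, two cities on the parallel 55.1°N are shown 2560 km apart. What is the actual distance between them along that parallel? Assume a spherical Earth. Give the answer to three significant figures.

For Mercator, h = k = sec φ (a conformal cylindrical projection has a single point scale, 1/cos φ).
Along the parallel at 55.1°, map distances are exaggerated by k = sec 55.1° = 1.748.
True distance = 2560 / 1.748 = 2560 × cos 55.1° ≈ 1460 km.

1460 km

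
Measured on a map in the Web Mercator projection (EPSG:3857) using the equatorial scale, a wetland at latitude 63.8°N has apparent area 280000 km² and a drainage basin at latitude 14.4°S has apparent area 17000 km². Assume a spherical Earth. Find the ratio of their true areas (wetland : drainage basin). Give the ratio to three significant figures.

3.42

On Mercator the areal scale is sec²φ, so true area = apparent × cos²φ.
True area of wetland: 280000 × cos²(63.8°) = 280000 × 0.1949 = 54580 km².
True area of drainage basin: 17000 × cos²(14.4°) = 17000 × 0.9382 = 15950 km².
Ratio = 54580 / 15950 ≈ 3.42.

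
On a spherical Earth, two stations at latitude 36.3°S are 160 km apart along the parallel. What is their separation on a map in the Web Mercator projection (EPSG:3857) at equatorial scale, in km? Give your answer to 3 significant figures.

The Mercator projection is conformal; its linear scale factor is the same in every direction and equals sec φ = 1/cos φ.
Along the parallel, k = sec 36.3° = 1/0.8059 = 1.241.
Map distance = 160 × 1.241 ≈ 199 km.

199 km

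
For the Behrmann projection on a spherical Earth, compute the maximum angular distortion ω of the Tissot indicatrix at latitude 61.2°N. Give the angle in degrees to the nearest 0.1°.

Behrmann is a cylindrical equal-area projection with standard parallels at ±30°. For cylindrical equal-area with standard parallel φ₀, h = cos φ / cos φ₀ and k = cos φ₀ / cos φ, so h·k = 1.
At 61.2°: h = 0.5563, k = 1.798; principal scales a = 1.798, b = 0.5563.
sin(ω/2) = (a − b)/(a + b) = 1.241/2.354 = 0.5274, so ω = 2 arcsin(0.5274) ≈ 63.7°.

63.7°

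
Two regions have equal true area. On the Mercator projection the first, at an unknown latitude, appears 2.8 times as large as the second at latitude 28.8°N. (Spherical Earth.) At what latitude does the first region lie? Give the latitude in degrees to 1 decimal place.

58.4°

For equal true areas on Mercator, apparent areas scale as sec²φ, so the ratio is cos²φ₂ / cos²φ₁.
cos²φ₂ / cos²φ₁ = 2.8  ⇒  cos φ₁ = cos 28.8° / √2.8 = 0.8763/1.673 = 0.5237.
φ₁ = arccos(0.5237) ≈ 58.4°.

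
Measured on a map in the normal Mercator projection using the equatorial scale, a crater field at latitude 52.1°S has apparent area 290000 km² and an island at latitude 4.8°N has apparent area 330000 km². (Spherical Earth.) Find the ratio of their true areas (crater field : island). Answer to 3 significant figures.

0.334

Since Mercator area scale is 1/cos²φ, the true area equals the apparent area multiplied by cos²φ.
True area of crater field: 290000 × cos²(52.1°) = 290000 × 0.3773 = 109400 km².
True area of island: 330000 × cos²(4.8°) = 330000 × 0.9930 = 327700 km².
Ratio = 109400 / 327700 ≈ 0.334.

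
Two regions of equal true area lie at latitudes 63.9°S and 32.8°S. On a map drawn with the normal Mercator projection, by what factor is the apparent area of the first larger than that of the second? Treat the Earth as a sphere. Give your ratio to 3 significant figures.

3.65

Mercator is conformal with k = sec φ, so areal scale = k² = sec²φ.
At 63.9°: sec²(63.9°) = 1/0.4399² = 5.167.
At 32.8°: sec²(32.8°) = 1/0.8406² = 1.415.
Ratio = 5.167/1.415 = cos²(32.8°)/cos²(63.9°) ≈ 3.65.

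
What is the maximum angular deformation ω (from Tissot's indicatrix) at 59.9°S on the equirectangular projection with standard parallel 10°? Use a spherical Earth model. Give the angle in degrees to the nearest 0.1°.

With standard parallel φ₀ = 10°, the equirectangular projection gives x = Rλ cos φ₀, y = Rφ, so h = 1 and k = cos 10° / cos φ.
At 59.9°: h = 1.000, k = 1.964; principal scales a = 1.964, b = 1.000.
sin(ω/2) = (a − b)/(a + b) = 0.9637/2.964 = 0.3252, so ω = 2 arcsin(0.3252) ≈ 38.0°.

38.0°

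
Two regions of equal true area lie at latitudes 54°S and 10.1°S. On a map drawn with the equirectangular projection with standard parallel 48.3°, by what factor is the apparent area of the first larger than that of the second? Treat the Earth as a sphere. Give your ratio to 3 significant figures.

In the equirectangular projection with standard parallel φ₀ = 48.3° (x = Rλ cos φ₀, y = Rφ), meridians are true-scale (h = 1) and the parallel scale is k = cos φ₀ / cos φ.
Areal scale at 54°: h·k = 1.000 × 1.132 = 1.132.
Areal scale at 10.1°: h·k = 1.000 × 0.6757 = 0.6757.
Ratio = 1.132/0.6757 ≈ 1.67.

1.67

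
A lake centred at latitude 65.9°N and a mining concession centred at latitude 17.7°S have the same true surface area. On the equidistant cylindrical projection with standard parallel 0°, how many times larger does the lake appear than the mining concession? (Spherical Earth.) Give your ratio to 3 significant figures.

2.33

For the equirectangular projection with φ₀ = 0 (plate carrée), h = 1 along meridians and k = sec φ along parallels.
Areal scale at 65.9°: h·k = 1.000 × 2.449 = 2.449.
Areal scale at 17.7°: h·k = 1.000 × 1.050 = 1.050.
Ratio = 2.449/1.050 ≈ 2.33.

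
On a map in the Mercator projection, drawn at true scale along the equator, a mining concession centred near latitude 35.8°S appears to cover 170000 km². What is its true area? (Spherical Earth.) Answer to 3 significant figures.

For Mercator, h = k = sec φ (a conformal cylindrical projection has a single point scale, 1/cos φ).
Areal scale = k² = sec²φ = 1/cos²(35.8°) = 1/0.8111² = 1.520.
True area = apparent / (areal scale) = 170000 / 1.520 ≈ 112000 km².

112000 km²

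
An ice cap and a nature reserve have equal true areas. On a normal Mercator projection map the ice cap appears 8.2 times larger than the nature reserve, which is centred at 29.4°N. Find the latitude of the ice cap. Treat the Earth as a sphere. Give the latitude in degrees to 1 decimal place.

72.3°

Mercator areal scale is sec²φ, so apparent-area ratio = sec²φ₁ / sec²φ₂ = cos²φ₂ / cos²φ₁.
cos²φ₂ / cos²φ₁ = 8.2  ⇒  cos φ₁ = cos 29.4° / √8.2 = 0.8712/2.864 = 0.3042.
φ₁ = arccos(0.3042) ≈ 72.3°.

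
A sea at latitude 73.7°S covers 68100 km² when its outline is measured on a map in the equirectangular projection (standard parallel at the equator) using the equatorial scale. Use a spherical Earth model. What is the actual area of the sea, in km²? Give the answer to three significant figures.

In the plate carrée (x = Rλ, y = Rφ), meridians are true-scale (h = 1) and parallels are stretched by k = sec φ.
Areal scale = h·k = 1 × sec φ; at 73.7°, h = 1.000, k = 3.563, so h·k = 3.563.
True area = apparent / (areal scale) = 68100 / 3.563 ≈ 19100 km².

19100 km²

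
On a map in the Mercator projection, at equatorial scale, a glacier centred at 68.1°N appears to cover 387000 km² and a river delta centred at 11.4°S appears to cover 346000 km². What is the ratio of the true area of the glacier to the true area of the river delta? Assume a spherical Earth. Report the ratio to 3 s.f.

On Mercator the areal scale is sec²φ, so true area = apparent × cos²φ.
True area of glacier: 387000 × cos²(68.1°) = 387000 × 0.1391 = 53840 km².
True area of river delta: 346000 × cos²(11.4°) = 346000 × 0.9609 = 332500 km².
Ratio = 53840 / 332500 ≈ 0.162.

0.162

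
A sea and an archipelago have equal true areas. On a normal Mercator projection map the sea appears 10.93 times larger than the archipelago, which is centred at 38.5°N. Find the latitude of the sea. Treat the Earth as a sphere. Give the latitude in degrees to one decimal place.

For equal true areas on Mercator, apparent areas scale as sec²φ, so the ratio is cos²φ₂ / cos²φ₁.
cos²φ₂ / cos²φ₁ = 10.93  ⇒  cos φ₁ = cos 38.5° / √10.93 = 0.7826/3.306 = 0.2367.
φ₁ = arccos(0.2367) ≈ 76.3°.

76.3°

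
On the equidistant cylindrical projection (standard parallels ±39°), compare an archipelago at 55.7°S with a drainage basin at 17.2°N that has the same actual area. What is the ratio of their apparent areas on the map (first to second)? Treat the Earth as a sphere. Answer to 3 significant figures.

1.70

The equidistant cylindrical projection with φ₀ = 39° has h = 1 (meridians true) and k = cos φ₀ / cos φ along parallels.
Areal scale at 55.7°: h·k = 1.000 × 1.379 = 1.379.
Areal scale at 17.2°: h·k = 1.000 × 0.8135 = 0.8135.
Ratio = 1.379/0.8135 ≈ 1.70.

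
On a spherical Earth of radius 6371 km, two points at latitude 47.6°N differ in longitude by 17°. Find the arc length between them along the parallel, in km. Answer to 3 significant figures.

Arc length along a parallel = R cos φ · Δλ (with Δλ in radians).
= 6371 × cos 47.6° × (17° × π/180) = 6371 × 0.6743 × 0.2967 ≈ 1270 km.

1270 km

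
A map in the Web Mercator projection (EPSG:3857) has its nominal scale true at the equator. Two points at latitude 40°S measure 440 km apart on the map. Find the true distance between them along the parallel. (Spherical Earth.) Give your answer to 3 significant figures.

337 km

For Mercator, h = k = sec φ (a conformal cylindrical projection has a single point scale, 1/cos φ).
Along the parallel at 40°, map distances are exaggerated by k = sec 40° = 1.305.
True distance = 440 / 1.305 = 440 × cos 40° ≈ 337 km.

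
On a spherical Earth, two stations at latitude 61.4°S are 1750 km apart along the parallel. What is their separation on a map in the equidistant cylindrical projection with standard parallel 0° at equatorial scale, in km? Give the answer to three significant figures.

3660 km

For the equirectangular projection with φ₀ = 0 (plate carrée), h = 1 along meridians and k = sec φ along parallels.
Along the parallel, k = sec 61.4° = 1/0.4787 = 2.089.
Map distance = 1750 × 2.089 ≈ 3660 km.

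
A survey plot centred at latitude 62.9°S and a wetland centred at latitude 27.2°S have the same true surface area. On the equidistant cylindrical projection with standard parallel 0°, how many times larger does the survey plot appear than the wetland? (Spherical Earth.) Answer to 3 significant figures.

In the plate carrée (x = Rλ, y = Rφ), meridians are true-scale (h = 1) and parallels are stretched by k = sec φ.
Areal scale at 62.9°: h·k = 1.000 × 2.195 = 2.195.
Areal scale at 27.2°: h·k = 1.000 × 1.124 = 1.124.
Ratio = 2.195/1.124 ≈ 1.95.

1.95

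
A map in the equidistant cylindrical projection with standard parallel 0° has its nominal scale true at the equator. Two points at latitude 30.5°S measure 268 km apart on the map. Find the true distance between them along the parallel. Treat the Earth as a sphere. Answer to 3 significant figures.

Plate carrée maps x = Rλ, y = Rφ. The meridian scale is h = 1 and the parallel scale is k = 1/cos φ = sec φ.
Along the parallel at 30.5°, map distances are exaggerated by k = sec 30.5° = 1.161.
True distance = 268 / 1.161 = 268 × cos 30.5° ≈ 231 km.

231 km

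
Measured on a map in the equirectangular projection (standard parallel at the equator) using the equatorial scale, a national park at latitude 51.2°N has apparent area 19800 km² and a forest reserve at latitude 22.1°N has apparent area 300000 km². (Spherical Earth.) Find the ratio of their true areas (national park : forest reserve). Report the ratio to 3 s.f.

On the plate carrée, areal scale = h·k = 1 × sec φ, so true area = apparent × cos φ.
True area of national park: 19800 × cos(51.2°) = 19800 × 0.6266 = 12410 km².
True area of forest reserve: 300000 × cos(22.1°) = 300000 × 0.9265 = 278000 km².
Ratio = 12410 / 278000 ≈ 0.0446.

0.0446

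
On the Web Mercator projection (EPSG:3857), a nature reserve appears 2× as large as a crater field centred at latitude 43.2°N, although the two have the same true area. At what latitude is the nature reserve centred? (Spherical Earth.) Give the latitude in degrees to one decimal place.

59.0°

For equal true areas on Mercator, apparent areas scale as sec²φ, so the ratio is cos²φ₂ / cos²φ₁.
cos²φ₂ / cos²φ₁ = 2  ⇒  cos φ₁ = cos 43.2° / √2 = 0.7290/1.414 = 0.5155.
φ₁ = arccos(0.5155) ≈ 59.0°.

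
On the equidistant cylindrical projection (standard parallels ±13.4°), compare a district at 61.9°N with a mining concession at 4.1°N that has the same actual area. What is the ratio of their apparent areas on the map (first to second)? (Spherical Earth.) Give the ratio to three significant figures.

2.12

With standard parallel φ₀ = 13.4°, the equirectangular projection gives x = Rλ cos φ₀, y = Rφ, so h = 1 and k = cos 13.4° / cos φ.
Areal scale at 61.9°: h·k = 1.000 × 2.065 = 2.065.
Areal scale at 4.1°: h·k = 1.000 × 0.9753 = 0.9753.
Ratio = 2.065/0.9753 ≈ 2.12.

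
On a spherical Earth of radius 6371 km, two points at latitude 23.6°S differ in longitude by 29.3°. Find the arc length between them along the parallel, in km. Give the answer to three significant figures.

2990 km

Arc length along a parallel = R cos φ · Δλ (with Δλ in radians).
= 6371 × cos 23.6° × (29.3° × π/180) = 6371 × 0.9164 × 0.5114 ≈ 2990 km.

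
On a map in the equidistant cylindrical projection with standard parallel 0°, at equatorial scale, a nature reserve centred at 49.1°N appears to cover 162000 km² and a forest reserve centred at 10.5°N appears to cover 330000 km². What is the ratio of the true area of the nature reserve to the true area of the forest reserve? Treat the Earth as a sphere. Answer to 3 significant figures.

Plate carrée has h = 1 and k = sec φ, giving areal scale sec φ; true area = (apparent area) · cos φ.
True area of nature reserve: 162000 × cos(49.1°) = 162000 × 0.6547 = 106100 km².
True area of forest reserve: 330000 × cos(10.5°) = 330000 × 0.9833 = 324500 km².
Ratio = 106100 / 324500 ≈ 0.327.

0.327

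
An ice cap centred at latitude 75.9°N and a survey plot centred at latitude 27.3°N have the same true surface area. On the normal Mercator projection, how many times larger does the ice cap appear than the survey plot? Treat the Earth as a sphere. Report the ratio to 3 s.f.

13.3

Mercator areal scale is sec²φ.
At 75.9°: sec²(75.9°) = 1/0.2436² = 16.85.
At 27.3°: sec²(27.3°) = 1/0.8886² = 1.266.
Ratio = 16.85/1.266 = cos²(27.3°)/cos²(75.9°) ≈ 13.3.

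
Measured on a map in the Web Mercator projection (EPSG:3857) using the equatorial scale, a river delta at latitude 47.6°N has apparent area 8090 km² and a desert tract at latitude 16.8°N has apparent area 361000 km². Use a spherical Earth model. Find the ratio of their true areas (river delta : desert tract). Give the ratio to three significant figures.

Mercator's areal exaggeration is sec²φ; hence true area = (apparent area) · cos²φ.
True area of river delta: 8090 × cos²(47.6°) = 8090 × 0.4547 = 3678 km².
True area of desert tract: 361000 × cos²(16.8°) = 361000 × 0.9165 = 330800 km².
Ratio = 3678 / 330800 ≈ 0.0111.

0.0111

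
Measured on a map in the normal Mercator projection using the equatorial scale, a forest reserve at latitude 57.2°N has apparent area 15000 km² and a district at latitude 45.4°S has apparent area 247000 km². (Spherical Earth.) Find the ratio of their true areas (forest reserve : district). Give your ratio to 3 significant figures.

0.0361

Since Mercator area scale is 1/cos²φ, the true area equals the apparent area multiplied by cos²φ.
True area of forest reserve: 15000 × cos²(57.2°) = 15000 × 0.2934 = 4402 km².
True area of district: 247000 × cos²(45.4°) = 247000 × 0.4930 = 121800 km².
Ratio = 4402 / 121800 ≈ 0.0361.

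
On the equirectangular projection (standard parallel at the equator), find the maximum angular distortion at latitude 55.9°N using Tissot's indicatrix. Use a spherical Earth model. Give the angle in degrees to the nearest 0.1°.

32.7°

In the plate carrée (x = Rλ, y = Rφ), meridians are true-scale (h = 1) and parallels are stretched by k = sec φ.
At 55.9°: h = 1.000, k = 1.784; principal scales a = 1.784, b = 1.000.
sin(ω/2) = (a − b)/(a + b) = 0.7837/2.784 = 0.2815, so ω = 2 arcsin(0.2815) ≈ 32.7°.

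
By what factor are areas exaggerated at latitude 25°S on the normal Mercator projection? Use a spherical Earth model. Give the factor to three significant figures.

Mercator is conformal, so the point scale is isotropic: h = k = sec φ = 1/cos φ.
Areal scale = k² = sec²φ = 1/cos²(25°) = 1/0.9063² = 1.217.

1.22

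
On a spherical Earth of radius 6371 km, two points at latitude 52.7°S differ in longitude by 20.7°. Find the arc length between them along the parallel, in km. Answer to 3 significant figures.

Arc length along a parallel = R cos φ · Δλ (with Δλ in radians).
= 6371 × cos 52.7° × (20.7° × π/180) = 6371 × 0.6060 × 0.3613 ≈ 1390 km.

1390 km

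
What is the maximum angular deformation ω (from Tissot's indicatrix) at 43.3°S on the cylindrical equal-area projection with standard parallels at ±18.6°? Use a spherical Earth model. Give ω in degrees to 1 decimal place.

For cylindrical equal-area with standard parallel φ₀, h = cos φ / cos φ₀ and k = cos φ₀ / cos φ, so h·k = 1.
At 43.3°: h = 0.7679, k = 1.302; principal scales a = 1.302, b = 0.7679.
sin(ω/2) = (a − b)/(a + b) = 0.5344/2.070 = 0.2581, so ω = 2 arcsin(0.2581) ≈ 29.9°.

29.9°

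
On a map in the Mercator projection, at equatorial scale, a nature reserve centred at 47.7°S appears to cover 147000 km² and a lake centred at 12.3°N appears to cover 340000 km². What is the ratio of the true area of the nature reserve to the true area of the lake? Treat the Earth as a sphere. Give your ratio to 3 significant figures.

0.205

Since Mercator area scale is 1/cos²φ, the true area equals the apparent area multiplied by cos²φ.
True area of nature reserve: 147000 × cos²(47.7°) = 147000 × 0.4529 = 66580 km².
True area of lake: 340000 × cos²(12.3°) = 340000 × 0.9546 = 324600 km².
Ratio = 66580 / 324600 ≈ 0.205.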